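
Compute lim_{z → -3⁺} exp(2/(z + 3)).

As z → -3⁺, 2/(z + 3) → +∞, so e^(2/(z + 3)) → ∞.

∞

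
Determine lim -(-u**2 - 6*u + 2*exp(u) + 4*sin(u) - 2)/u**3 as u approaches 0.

Substitution gives 0/0 (the numerator vanishes to order 3).
Expand each term to order u^3: the coefficient of u^3 in 2·e^(u) is 1/3 and in 4·sin(u) is -2/3.
Lower-order terms cancel with the polynomial part, so the numerator is (-1/3)·u^3 + o(u^3), and the limit is (-1/3)/(-1) = 1/3.

1/3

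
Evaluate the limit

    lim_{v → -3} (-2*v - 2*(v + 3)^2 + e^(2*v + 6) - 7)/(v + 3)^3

4/3

Direct substitution gives 0/0.
Apply L'Hôpital: lim (-4*v + 2*e^(2*v + 6) - 14)/(3*(v + 3)^2), still 0/0.
Apply L'Hôpital: lim (4*e^(2*v + 6) - 4)/(6*v + 18), still 0/0.
After 3 applications of L'Hôpital's rule the quotient is (8*e^(2*v + 6))/(6); substituting v = -3 gives 4/3.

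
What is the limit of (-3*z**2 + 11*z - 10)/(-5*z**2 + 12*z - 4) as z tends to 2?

At z = 2 both the top and bottom vanish — a removable singularity. Factoring out (z - 2) from each leaves (5 - 3*z)/(2 - 5*z), which at z = 2 equals 1/8.

1/8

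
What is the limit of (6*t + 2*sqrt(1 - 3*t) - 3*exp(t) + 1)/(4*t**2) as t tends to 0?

-15/16

Substitution gives 0/0 (the numerator vanishes to order 2).
Expand each term to order t^2: the coefficient of t^2 in 2·√(1 - 3t) is -9/4 and in -3·e^(t) is -3/2.
Lower-order terms cancel with the polynomial part, so the numerator is (-15/4)·t^2 + o(t^2), and the limit is (-15/4)/(4) = -15/16.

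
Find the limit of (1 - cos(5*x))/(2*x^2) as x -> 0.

Substitution gives 0/0.
Use (1 − cos u)/u² → 1/2 with u = 5x: the limit is 5²/(2·2) = 25/4.

25/4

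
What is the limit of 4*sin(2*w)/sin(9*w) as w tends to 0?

Substitution gives 0/0.
Divide numerator and denominator by w: sin(2w)/w → 2 and sin(9w)/w → 9, so the limit is 4·2/9 = 8/9.

8/9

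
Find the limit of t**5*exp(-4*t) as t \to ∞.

0

Write as t^5/e^{4t}, an ∞/∞ form.
Exponential growth dominates any polynomial, so repeated L'Hôpital (or the standard result) gives 0.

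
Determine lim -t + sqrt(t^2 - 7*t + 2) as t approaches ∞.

An ∞ − ∞ form. Rationalising with the conjugate, the difference becomes (-7t + 2) / (√(t^2 - 7*t + 2) + t).
For large t the denominator behaves like 2·t, so the quotient tends to -7/2 = -7/2.

-7/2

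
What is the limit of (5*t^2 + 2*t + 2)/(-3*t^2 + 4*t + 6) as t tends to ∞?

-5/3

Numerator and denominator both have degree 2.
Dividing every term by t^2, all lower-order terms vanish and the limit is the ratio of leading coefficients, 5/(-3) = -5/3.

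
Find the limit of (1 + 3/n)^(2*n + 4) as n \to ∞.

e^(6)

Write it as [(1 + 3/n)^n]^(2) · (1 + 3/n)^(4). The bracketed term tends to e^(3) and the second factor to 1, so the limit is e^(6).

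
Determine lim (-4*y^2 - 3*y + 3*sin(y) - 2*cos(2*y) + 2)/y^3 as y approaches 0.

-1/2

Substitution gives 0/0 (the numerator vanishes to order 3).
Expand each term to order y^3: the coefficient of y^3 in -2·cos(2y) is 0 and in 3·sin(y) is -1/2.
Lower-order terms cancel with the polynomial part, so the numerator is (-1/2)·y^3 + o(y^3), and the limit is (-1/2)/(1) = -1/2.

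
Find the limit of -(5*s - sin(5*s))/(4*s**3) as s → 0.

-125/24

Direct substitution gives 0/0.
Apply L'Hôpital: lim (5 - 5*cos(5*s))/(-12*s^2), still 0/0.
Apply L'Hôpital: lim (25*sin(5*s))/(-24*s), still 0/0.
After 3 applications of L'Hôpital's rule the quotient is (125*cos(5*s))/(-24); substituting s = 0 gives -125/24.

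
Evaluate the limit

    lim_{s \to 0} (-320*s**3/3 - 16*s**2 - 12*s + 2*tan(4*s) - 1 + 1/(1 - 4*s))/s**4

256

Substitution gives 0/0 (the numerator vanishes to order 4).
Expand each term to order s^4: the coefficient of s^4 in 2·tan(4s) is 0 and in 1/(1 - 4s) is 256.
Lower-order terms cancel with the polynomial part, so the numerator is (256)·s^4 + o(s^4), and the limit is (256)/(1) = 256.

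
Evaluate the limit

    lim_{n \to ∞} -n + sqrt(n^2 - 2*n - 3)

-1

An ∞ − ∞ form. Rationalising with the conjugate, the difference becomes (-2n - 3) / (√(n^2 - 2*n - 3) + n).
For large n the denominator behaves like 2·n, so the quotient tends to -2/2 = -1.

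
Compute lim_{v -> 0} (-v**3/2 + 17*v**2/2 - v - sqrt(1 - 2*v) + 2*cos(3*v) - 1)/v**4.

59/8

Substitution gives 0/0 (the numerator vanishes to order 4).
Expand each term to order v^4: the coefficient of v^4 in −√(1 - 2v) is 5/8 and in 2·cos(3v) is 27/4.
Lower-order terms cancel with the polynomial part, so the numerator is (59/8)·v^4 + o(v^4), and the limit is (59/8)/(1) = 59/8.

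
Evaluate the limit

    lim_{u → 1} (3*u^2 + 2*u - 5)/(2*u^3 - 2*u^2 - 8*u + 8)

At u = 1 both the top and bottom vanish — a removable singularity. Factoring out (u - 1) from each leaves (3*u + 5)/(2*u^2 - 8), which at u = 1 equals -4/3.

-4/3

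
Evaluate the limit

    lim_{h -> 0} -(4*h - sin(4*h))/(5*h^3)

-32/15

Direct substitution gives 0/0.
Apply L'Hôpital: lim (4 - 4*cos(4*h))/(-15*h^2), still 0/0.
Apply L'Hôpital: lim (16*sin(4*h))/(-30*h), still 0/0.
After 3 applications of L'Hôpital's rule the quotient is (64*cos(4*h))/(-30); substituting h = 0 gives -32/15.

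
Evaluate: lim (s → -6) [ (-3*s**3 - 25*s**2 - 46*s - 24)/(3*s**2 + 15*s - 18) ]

10/3

Since s = -6 makes numerator and denominator zero, (s + 6) divides both.
Cancelling it gives (-3*s^2 - 7*s - 4)/(3*s - 3); now plug in s = -6 to get 10/3.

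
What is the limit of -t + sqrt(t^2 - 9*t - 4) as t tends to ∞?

-9/2

This has the form ∞ − ∞. Multiply and divide by the conjugate √(t^2 - 9*t - 4) + t.
That gives (-9t - 4) / (√(t^2 - 9*t - 4) + t).
Divide numerator and denominator by t: the limit is -9/(2·1) = -9/2.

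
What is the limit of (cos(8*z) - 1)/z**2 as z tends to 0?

Direct substitution gives 0/0.
Apply L'Hôpital: lim (-8*sin(8*z))/(2*z), still 0/0.
After 2 applications of L'Hôpital's rule the quotient is (-64*cos(8*z))/(2); substituting z = 0 gives -32.

-32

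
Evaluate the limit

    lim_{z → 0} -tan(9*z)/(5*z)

-9/5

Substitution gives 0/0.
Since tan(u)/u → 1 as u → 0, tan(9z)/(9z) → 1 and the limit is 9/(-5) = -9/5.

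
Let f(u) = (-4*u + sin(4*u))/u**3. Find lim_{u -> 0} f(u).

Direct substitution gives 0/0.
Apply L'Hôpital: lim (4*cos(4*u) - 4)/(3*u^2), still 0/0.
Apply L'Hôpital: lim (-16*sin(4*u))/(6*u), still 0/0.
After 3 applications of L'Hôpital's rule the quotient is (-64*cos(4*u))/(6); substituting u = 0 gives -32/3.

-32/3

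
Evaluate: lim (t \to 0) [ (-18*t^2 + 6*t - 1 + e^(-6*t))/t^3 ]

Direct substitution gives 0/0.
Apply L'Hôpital: lim (-36*t + 6 - 6*e^(-6*t))/(3*t^2), still 0/0.
Apply L'Hôpital: lim (-36 + 36*e^(-6*t))/(6*t), still 0/0.
After 3 applications of L'Hôpital's rule the quotient is (-216*e^(-6*t))/(6); substituting t = 0 gives -36.

-36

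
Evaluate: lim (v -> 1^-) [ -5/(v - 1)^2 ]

-∞

As v → 1⁻, (v - 1) → 0⁻, so (v - 1)^2 → 0⁺ and -5/(v - 1)^2 → -∞.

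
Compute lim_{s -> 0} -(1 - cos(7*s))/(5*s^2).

Substitution gives 0/0.
Use (1 − cos u)/u² → 1/2 with u = 7s: the limit is 7²/(2·(-5)) = -49/10.

-49/10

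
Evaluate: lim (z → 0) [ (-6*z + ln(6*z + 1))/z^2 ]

Direct substitution gives 0/0.
Apply L'Hôpital: lim (-6 + 6/(6*z + 1))/(2*z), still 0/0.
After 2 applications of L'Hôpital's rule the quotient is (-36/(6*z + 1)^2)/(2); substituting z = 0 gives -18.

-18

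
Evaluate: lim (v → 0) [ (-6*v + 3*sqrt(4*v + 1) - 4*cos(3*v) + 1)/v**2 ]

12

Substitution gives 0/0 (the numerator vanishes to order 2).
Expand each term to order v^2: the coefficient of v^2 in -4·cos(3v) is 18 and in 3·√(1 + 4v) is -6.
Lower-order terms cancel with the polynomial part, so the numerator is (12)·v^2 + o(v^2), and the limit is (12)/(1) = 12.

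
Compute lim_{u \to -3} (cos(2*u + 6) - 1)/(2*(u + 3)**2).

Direct substitution gives 0/0.
Apply L'Hôpital: lim (-2*sin(2*u + 6))/(4*u + 12), still 0/0.
After 2 applications of L'Hôpital's rule the quotient is (-4*cos(2*u + 6))/(4); substituting u = -3 gives -1.

-1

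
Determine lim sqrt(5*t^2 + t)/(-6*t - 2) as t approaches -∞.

√(5)/6

For large |t|, √(5*t^2 + t) ≈ √5·|t| and the denominator ≈ -6t.
Since t → −∞, |t| = −t, giving −√5/(-6) = √(5)/6.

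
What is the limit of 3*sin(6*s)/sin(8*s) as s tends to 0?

9/4

Substitution gives 0/0.
Divide numerator and denominator by s: sin(6s)/s → 6 and sin(8s)/s → 8, so the limit is 3·6/8 = 9/4.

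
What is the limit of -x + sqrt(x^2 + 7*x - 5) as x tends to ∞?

7/2

An ∞ − ∞ form. Rationalising with the conjugate, the difference becomes (7x - 5) / (√(x^2 + 7*x - 5) + x).
For large x the denominator behaves like 2·x, so the quotient tends to 7/2 = 7/2.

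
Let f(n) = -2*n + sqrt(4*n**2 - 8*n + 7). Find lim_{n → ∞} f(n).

-2

An ∞ − ∞ form. Rationalising with the conjugate, the difference becomes (-8n + 7) / (√(4*n^2 - 8*n + 7) + 2n).
For large n the denominator behaves like 2·2n, so the quotient tends to -8/4 = -2.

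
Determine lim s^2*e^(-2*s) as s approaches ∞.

0

Write as s^2/e^{2s}, an ∞/∞ form.
Exponential growth dominates any polynomial, so repeated L'Hôpital (or the standard result) gives 0.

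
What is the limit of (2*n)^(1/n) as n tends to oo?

Base → ∞ and exponent → 0: an ∞^0 form.
Take logs: (1/n)·ln(2·n^1) = (ln 2 + 1·ln n)/n → 0.
So the limit is e^0 = 1.

1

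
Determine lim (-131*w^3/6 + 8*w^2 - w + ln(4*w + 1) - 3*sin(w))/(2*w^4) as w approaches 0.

-32

Substitution gives 0/0 (the numerator vanishes to order 4).
Expand each term to order w^4: the coefficient of w^4 in ln(1 + 4w) is -64 and in -3·sin(w) is 0.
Lower-order terms cancel with the polynomial part, so the numerator is (-64)·w^4 + o(w^4), and the limit is (-64)/(2) = -32.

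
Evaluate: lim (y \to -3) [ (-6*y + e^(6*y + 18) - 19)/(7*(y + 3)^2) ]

18/7

Direct substitution gives 0/0.
Apply L'Hôpital: lim (6*e^(6*y + 18) - 6)/(14*y + 42), still 0/0.
After 2 applications of L'Hôpital's rule the quotient is (36*e^(6*y + 18))/(14); substituting y = -3 gives 18/7.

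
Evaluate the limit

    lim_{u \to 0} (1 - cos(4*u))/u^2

Substitution gives 0/0.
Use (1 − cos θ)/θ² → 1/2 with θ = 4u: the limit is 4²/(2·1) = 8.

8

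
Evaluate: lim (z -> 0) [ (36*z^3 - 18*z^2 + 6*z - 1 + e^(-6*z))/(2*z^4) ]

Direct substitution gives 0/0.
Apply L'Hôpital: lim (108*z^2 - 36*z + 6 - 6*e^(-6*z))/(8*z^3), still 0/0.
Apply L'Hôpital: lim (216*z - 36 + 36*e^(-6*z))/(24*z^2), still 0/0.
Apply L'Hôpital: lim (216 - 216*e^(-6*z))/(48*z), still 0/0.
After 4 applications of L'Hôpital's rule the quotient is (1296*e^(-6*z))/(48); substituting z = 0 gives 27.

27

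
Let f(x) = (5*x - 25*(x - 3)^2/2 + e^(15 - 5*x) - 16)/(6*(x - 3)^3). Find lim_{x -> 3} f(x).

Direct substitution gives 0/0.
Apply L'Hôpital: lim (-25*x - 5*e^(15 - 5*x) + 80)/(18*(x - 3)^2), still 0/0.
Apply L'Hôpital: lim (25*e^(15 - 5*x) - 25)/(36*x - 108), still 0/0.
After 3 applications of L'Hôpital's rule the quotient is (-125*e^(15 - 5*x))/(36); substituting x = 3 gives -125/36.

-125/36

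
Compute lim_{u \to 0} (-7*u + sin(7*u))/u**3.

-343/6

Direct substitution gives 0/0.
Apply L'Hôpital: lim (7*cos(7*u) - 7)/(3*u^2), still 0/0.
Apply L'Hôpital: lim (-49*sin(7*u))/(6*u), still 0/0.
After 3 applications of L'Hôpital's rule the quotient is (-343*cos(7*u))/(6); substituting u = 0 gives -343/6.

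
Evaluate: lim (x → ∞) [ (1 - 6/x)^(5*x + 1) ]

Write it as [(1 - 6/x)^x]^(5) · (1 - 6/x)^(1). The bracketed term tends to e^(-6) and the second factor to 1, so the limit is e^(-30).

e^(-30)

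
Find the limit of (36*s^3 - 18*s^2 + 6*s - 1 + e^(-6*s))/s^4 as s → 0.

Direct substitution gives 0/0.
Apply L'Hôpital: lim (108*s^2 - 36*s + 6 - 6*e^(-6*s))/(4*s^3), still 0/0.
Apply L'Hôpital: lim (216*s - 36 + 36*e^(-6*s))/(12*s^2), still 0/0.
Apply L'Hôpital: lim (216 - 216*e^(-6*s))/(24*s), still 0/0.
After 4 applications of L'Hôpital's rule the quotient is (1296*e^(-6*s))/(24); substituting s = 0 gives 54.

54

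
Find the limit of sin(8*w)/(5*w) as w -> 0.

8/5

Substitution gives 0/0.
Write it as (8/5)·sin(8w)/(8w); since sin(u)/u → 1, the limit is 8/5.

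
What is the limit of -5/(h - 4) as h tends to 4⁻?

∞

As h → 4⁻, (h - 4) → 0⁻, so (h - 4)^1 → 0⁻ and -5/(h - 4)^1 → ∞.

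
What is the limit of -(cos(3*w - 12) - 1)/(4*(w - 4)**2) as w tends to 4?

Direct substitution gives 0/0.
Apply L'Hôpital: lim (-3*sin(3*w - 12))/(32 - 8*w), still 0/0.
After 2 applications of L'Hôpital's rule the quotient is (-9*cos(3*w - 12))/(-8); substituting w = 4 gives 9/8.

9/8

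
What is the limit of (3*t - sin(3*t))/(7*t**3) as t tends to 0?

Direct substitution gives 0/0.
Apply L'Hôpital: lim (3 - 3*cos(3*t))/(21*t^2), still 0/0.
Apply L'Hôpital: lim (9*sin(3*t))/(42*t), still 0/0.
After 3 applications of L'Hôpital's rule the quotient is (27*cos(3*t))/(42); substituting t = 0 gives 9/14.

9/14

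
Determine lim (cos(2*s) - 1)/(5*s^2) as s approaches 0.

-2/5

Direct substitution gives 0/0.
Apply L'Hôpital: lim (-2*sin(2*s))/(10*s), still 0/0.
After 2 applications of L'Hôpital's rule the quotient is (-4*cos(2*s))/(10); substituting s = 0 gives -2/5.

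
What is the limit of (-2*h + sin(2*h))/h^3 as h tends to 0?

-4/3

Direct substitution gives 0/0.
Apply L'Hôpital: lim (2*cos(2*h) - 2)/(3*h^2), still 0/0.
Apply L'Hôpital: lim (-4*sin(2*h))/(6*h), still 0/0.
After 3 applications of L'Hôpital's rule the quotient is (-8*cos(2*h))/(6); substituting h = 0 gives -4/3.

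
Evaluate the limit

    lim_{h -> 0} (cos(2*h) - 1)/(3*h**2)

-2/3

Direct substitution gives 0/0.
Apply L'Hôpital: lim (-2*sin(2*h))/(6*h), still 0/0.
After 2 applications of L'Hôpital's rule the quotient is (-4*cos(2*h))/(6); substituting h = 0 gives -2/3.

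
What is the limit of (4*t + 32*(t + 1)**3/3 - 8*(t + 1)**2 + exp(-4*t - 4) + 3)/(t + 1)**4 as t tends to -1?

32/3

Direct substitution gives 0/0.
Apply L'Hôpital: lim (-16*t + 32*(t + 1)^2 - 4*e^(-4*t - 4) - 12)/(4*(t + 1)^3), still 0/0.
Apply L'Hôpital: lim (64*t + 16*e^(-4*t - 4) + 48)/(12*(t + 1)^2), still 0/0.
Apply L'Hôpital: lim (64 - 64*e^(-4*t - 4))/(24*t + 24), still 0/0.
After 4 applications of L'Hôpital's rule the quotient is (256*e^(-4*t - 4))/(24); substituting t = -1 gives 32/3.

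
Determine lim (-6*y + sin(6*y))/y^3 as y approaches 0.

Direct substitution gives 0/0.
Apply L'Hôpital: lim (6*cos(6*y) - 6)/(3*y^2), still 0/0.
Apply L'Hôpital: lim (-36*sin(6*y))/(6*y), still 0/0.
After 3 applications of L'Hôpital's rule the quotient is (-216*cos(6*y))/(6); substituting y = 0 gives -36.

-36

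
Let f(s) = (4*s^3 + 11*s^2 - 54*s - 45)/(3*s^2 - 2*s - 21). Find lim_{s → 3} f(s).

15/2

Direct substitution gives 0/0, so factor. Both numerator and denominator have (s - 3) as a factor.
After cancelling, the expression reduces to (4*s^2 + 23*s + 15)/(3*s + 7).
Substituting s = 3 gives 15/2.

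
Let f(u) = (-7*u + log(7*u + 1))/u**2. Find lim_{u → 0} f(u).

Direct substitution gives 0/0.
Apply L'Hôpital: lim (-7 + 7/(7*u + 1))/(2*u), still 0/0.
After 2 applications of L'Hôpital's rule the quotient is (-49/(7*u + 1)^2)/(2); substituting u = 0 gives -49/2.

-49/2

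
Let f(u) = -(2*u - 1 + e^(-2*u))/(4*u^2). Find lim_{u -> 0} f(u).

Direct substitution gives 0/0.
Apply L'Hôpital: lim (2 - 2*e^(-2*u))/(-8*u), still 0/0.
After 2 applications of L'Hôpital's rule the quotient is (4*e^(-2*u))/(-8); substituting u = 0 gives -1/2.

-1/2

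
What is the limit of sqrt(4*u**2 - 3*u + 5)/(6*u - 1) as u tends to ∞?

1/3

For large |u|, √(4*u^2 - 3*u + 5) ≈ √4·|u| and the denominator ≈ 6u.
Since u → +∞, |u| = u, giving √4/(6) = 1/3.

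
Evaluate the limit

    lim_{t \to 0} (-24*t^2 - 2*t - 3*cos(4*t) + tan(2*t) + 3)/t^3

8/3

Substitution gives 0/0; apply L'Hôpital's rule 3 times.
After differentiating numerator and denominator 3 times the quotient is (-192*sin(4*t) + 48*tan(2*t)^4 + 64*tan(2*t)^2 + 16)/(6); at t = 0 this is 8/3.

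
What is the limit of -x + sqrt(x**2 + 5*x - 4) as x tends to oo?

5/2

This has the form ∞ − ∞. Multiply and divide by the conjugate √(x^2 + 5*x - 4) + x.
That gives (5x - 4) / (√(x^2 + 5*x - 4) + x).
Divide numerator and denominator by x: the limit is 5/(2·1) = 5/2.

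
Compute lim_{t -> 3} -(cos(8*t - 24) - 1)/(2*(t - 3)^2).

Direct substitution gives 0/0.
Apply L'Hôpital: lim (-8*sin(8*t - 24))/(12 - 4*t), still 0/0.
After 2 applications of L'Hôpital's rule the quotient is (-64*cos(8*t - 24))/(-4); substituting t = 3 gives 16.

16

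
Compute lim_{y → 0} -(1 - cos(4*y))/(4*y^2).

-2

Substitution gives 0/0.
Use (1 − cos u)/u² → 1/2 with u = 4y: the limit is 4²/(2·(-4)) = -2.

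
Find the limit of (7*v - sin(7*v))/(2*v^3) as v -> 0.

Direct substitution gives 0/0.
Apply L'Hôpital: lim (7 - 7*cos(7*v))/(6*v^2), still 0/0.
Apply L'Hôpital: lim (49*sin(7*v))/(12*v), still 0/0.
After 3 applications of L'Hôpital's rule the quotient is (343*cos(7*v))/(12); substituting v = 0 gives 343/12.

343/12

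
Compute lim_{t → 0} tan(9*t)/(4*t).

9/4

Substitution gives 0/0.
Since tan(u)/u → 1 as u → 0, tan(9t)/(9t) → 1 and the limit is 9/4.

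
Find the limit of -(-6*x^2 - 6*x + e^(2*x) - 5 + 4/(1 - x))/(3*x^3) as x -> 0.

-16/9

Substitution gives 0/0; apply L'Hôpital's rule 3 times.
After differentiating numerator and denominator 3 times the quotient is (8*e^(2*x) + 24/(x - 1)^4)/(-18); at x = 0 this is -16/9.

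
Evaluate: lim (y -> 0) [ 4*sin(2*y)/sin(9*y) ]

8/9

Substitution gives 0/0.
Divide numerator and denominator by y: sin(2y)/y → 2 and sin(9y)/y → 9, so the limit is 4·2/9 = 8/9.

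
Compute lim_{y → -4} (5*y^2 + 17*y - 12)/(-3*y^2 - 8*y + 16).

-23/16

Since y = -4 makes numerator and denominator zero, (y + 4) divides both.
Cancelling it gives (5*y - 3)/(4 - 3*y); now plug in y = -4 to get -23/16.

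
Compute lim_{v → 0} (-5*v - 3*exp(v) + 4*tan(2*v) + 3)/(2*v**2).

-3/4

Substitution gives 0/0 (the numerator vanishes to order 2).
Expand each term to order v^2: the coefficient of v^2 in 4·tan(2v) is 0 and in -3·e^(v) is -3/2.
Lower-order terms cancel with the polynomial part, so the numerator is (-3/2)·v^2 + o(v^2), and the limit is (-3/2)/(2) = -3/4.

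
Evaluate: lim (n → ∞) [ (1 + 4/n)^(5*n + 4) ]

e^(20)

Let L be the limit and take ln: ln L = lim (5n + 4)·ln(1 + 4/n) = lim (5n + 4)·(4/n + O(1/n²)) = 20.
Hence L = e^(20).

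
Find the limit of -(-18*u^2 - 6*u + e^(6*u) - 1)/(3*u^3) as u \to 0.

-12

Direct substitution gives 0/0.
Apply L'Hôpital: lim (-36*u + 6*e^(6*u) - 6)/(-9*u^2), still 0/0.
Apply L'Hôpital: lim (36*e^(6*u) - 36)/(-18*u), still 0/0.
After 3 applications of L'Hôpital's rule the quotient is (216*e^(6*u))/(-18); substituting u = 0 gives -12.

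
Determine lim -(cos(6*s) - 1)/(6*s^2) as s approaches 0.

Direct substitution gives 0/0.
Apply L'Hôpital: lim (-6*sin(6*s))/(-12*s), still 0/0.
After 2 applications of L'Hôpital's rule the quotient is (-36*cos(6*s))/(-12); substituting s = 0 gives 3.

3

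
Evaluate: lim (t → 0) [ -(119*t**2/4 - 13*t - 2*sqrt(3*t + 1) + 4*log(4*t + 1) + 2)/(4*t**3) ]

-1967/96

Substitution gives 0/0 (the numerator vanishes to order 3).
Expand each term to order t^3: the coefficient of t^3 in 4·ln(1 + 4t) is 256/3 and in -2·√(1 + 3t) is -27/8.
Lower-order terms cancel with the polynomial part, so the numerator is (1967/24)·t^3 + o(t^3), and the limit is (1967/24)/(-4) = -1967/96.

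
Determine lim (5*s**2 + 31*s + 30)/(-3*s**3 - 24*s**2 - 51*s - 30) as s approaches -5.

19/36

Direct substitution gives 0/0, so factor. Both numerator and denominator have (s + 5) as a factor.
After cancelling, the expression reduces to (5*s + 6)/(-3*s^2 - 9*s - 6).
Substituting s = -5 gives 19/36.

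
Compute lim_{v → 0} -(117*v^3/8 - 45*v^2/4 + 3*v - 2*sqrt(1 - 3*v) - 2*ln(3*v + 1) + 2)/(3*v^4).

Substitution gives 0/0 (the numerator vanishes to order 4).
Expand each term to order v^4: the coefficient of v^4 in -2·ln(1 + 3v) is 81/2 and in -2·√(1 - 3v) is 405/64.
Lower-order terms cancel with the polynomial part, so the numerator is (2997/64)·v^4 + o(v^4), and the limit is (2997/64)/(-3) = -999/64.

-999/64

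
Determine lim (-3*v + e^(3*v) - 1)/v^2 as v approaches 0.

Direct substitution gives 0/0.
Apply L'Hôpital: lim (3*e^(3*v) - 3)/(2*v), still 0/0.
After 2 applications of L'Hôpital's rule the quotient is (9*e^(3*v))/(2); substituting v = 0 gives 9/2.

9/2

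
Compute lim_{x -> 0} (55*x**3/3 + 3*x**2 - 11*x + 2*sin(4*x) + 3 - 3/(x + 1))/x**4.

-3

Substitution gives 0/0; apply L'Hôpital's rule 4 times.
After differentiating numerator and denominator 4 times the quotient is (512*sin(4*x) - 72/(x + 1)^5)/(24); at x = 0 this is -3.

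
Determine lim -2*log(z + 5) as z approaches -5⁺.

As z → -5⁺, z + 5 → 0⁺ and ln(z + 5) → −∞.
Multiplying by -2 gives ∞.

∞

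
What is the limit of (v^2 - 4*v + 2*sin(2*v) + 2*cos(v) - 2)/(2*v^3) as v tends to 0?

-4/3

Substitution gives 0/0; apply L'Hôpital's rule 3 times.
After differentiating numerator and denominator 3 times the quotient is (2*sin(v) - 16*cos(2*v))/(12); at v = 0 this is -4/3.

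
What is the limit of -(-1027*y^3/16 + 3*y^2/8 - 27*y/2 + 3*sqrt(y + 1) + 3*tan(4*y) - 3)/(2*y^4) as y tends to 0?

15/256

Substitution gives 0/0 (the numerator vanishes to order 4).
Expand each term to order y^4: the coefficient of y^4 in 3·tan(4y) is 0 and in 3·√(1 + y) is -15/128.
Lower-order terms cancel with the polynomial part, so the numerator is (-15/128)·y^4 + o(y^4), and the limit is (-15/128)/(-2) = 15/256.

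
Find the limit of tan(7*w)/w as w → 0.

7

Substitution gives 0/0.
Since tan(u)/u → 1 as u → 0, tan(7w)/(7w) → 1 and the limit is 7.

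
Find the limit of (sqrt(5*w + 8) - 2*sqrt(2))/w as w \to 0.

5*√(2)/8

A 0/0 form; rationalise with √(8 + 5w) + √8. This collapses the numerator to 5w, leaving 5/(√(8 + 5w) + √8) → 5/(2√8) = 5*√(2)/8.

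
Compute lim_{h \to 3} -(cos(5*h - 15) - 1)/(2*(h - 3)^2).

Direct substitution gives 0/0.
Apply L'Hôpital: lim (-5*sin(5*h - 15))/(12 - 4*h), still 0/0.
After 2 applications of L'Hôpital's rule the quotient is (-25*cos(5*h - 15))/(-4); substituting h = 3 gives 25/4.

25/4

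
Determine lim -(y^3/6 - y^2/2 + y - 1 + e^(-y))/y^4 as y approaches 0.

Direct substitution gives 0/0.
Apply L'Hôpital: lim (y^2/2 - y + 1 - e^(-y))/(-4*y^3), still 0/0.
Apply L'Hôpital: lim (y - 1 + e^(-y))/(-12*y^2), still 0/0.
Apply L'Hôpital: lim (1 - e^(-y))/(-24*y), still 0/0.
After 4 applications of L'Hôpital's rule the quotient is (e^(-y))/(-24); substituting y = 0 gives -1/24.

-1/24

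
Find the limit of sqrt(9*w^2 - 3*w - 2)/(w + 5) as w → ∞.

3

For large |w|, √(9*w^2 - 3*w - 2) ≈ √9·|w| and the denominator ≈ w.
Since w → +∞, |w| = w, giving √9/(1) = 3.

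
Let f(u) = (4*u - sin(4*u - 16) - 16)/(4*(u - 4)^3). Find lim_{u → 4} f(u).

Direct substitution gives 0/0.
Apply L'Hôpital: lim (4 - 4*cos(4*u - 16))/(12*(u - 4)^2), still 0/0.
Apply L'Hôpital: lim (16*sin(4*u - 16))/(24*u - 96), still 0/0.
After 3 applications of L'Hôpital's rule the quotient is (64*cos(4*u - 16))/(24); substituting u = 4 gives 8/3.

8/3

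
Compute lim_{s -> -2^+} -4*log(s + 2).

As s → -2⁺, s + 2 → 0⁺ and ln(s + 2) → −∞.
Multiplying by -4 gives ∞.

∞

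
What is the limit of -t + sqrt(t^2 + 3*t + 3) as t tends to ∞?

This has the form ∞ − ∞. Multiply and divide by the conjugate √(t^2 + 3*t + 3) + t.
That gives (3t + 3) / (√(t^2 + 3*t + 3) + t).
Divide numerator and denominator by t: the limit is 3/(2·1) = 3/2.

3/2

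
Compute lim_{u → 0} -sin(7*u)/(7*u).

-1

Substitution gives 0/0.
Write it as (7/(-7))·sin(7u)/(7u); since sin(θ)/θ → 1, the limit is -1.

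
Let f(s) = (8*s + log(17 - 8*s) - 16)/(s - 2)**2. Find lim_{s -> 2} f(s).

Direct substitution gives 0/0.
Apply L'Hôpital: lim (8 - 8/(17 - 8*s))/(2*s - 4), still 0/0.
After 2 applications of L'Hôpital's rule the quotient is (-64/(17 - 8*s)^2)/(2); substituting s = 2 gives -32.

-32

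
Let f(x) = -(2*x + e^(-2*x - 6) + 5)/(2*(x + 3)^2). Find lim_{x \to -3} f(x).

-1

Direct substitution gives 0/0.
Apply L'Hôpital: lim (2 - 2*e^(-2*x - 6))/(-4*x - 12), still 0/0.
After 2 applications of L'Hôpital's rule the quotient is (4*e^(-2*x - 6))/(-4); substituting x = -3 gives -1.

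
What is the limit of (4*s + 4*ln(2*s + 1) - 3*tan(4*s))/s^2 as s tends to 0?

Substitution gives 0/0 (the numerator vanishes to order 2).
Expand each term to order s^2: the coefficient of s^2 in -3·tan(4s) is 0 and in 4·ln(1 + 2s) is -8.
Lower-order terms cancel with the polynomial part, so the numerator is (-8)·s^2 + o(s^2), and the limit is (-8)/(1) = -8.

-8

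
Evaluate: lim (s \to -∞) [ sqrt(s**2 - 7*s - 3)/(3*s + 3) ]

-1/3

For large |s|, √(s^2 - 7*s - 3) ≈ √1·|s| and the denominator ≈ 3s.
Since s → −∞, |s| = −s, giving −√1/(3) = -1/3.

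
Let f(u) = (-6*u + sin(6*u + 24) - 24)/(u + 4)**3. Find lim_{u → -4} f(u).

Direct substitution gives 0/0.
Apply L'Hôpital: lim (6*cos(6*u + 24) - 6)/(3*(u + 4)^2), still 0/0.
Apply L'Hôpital: lim (-36*sin(6*u + 24))/(6*u + 24), still 0/0.
After 3 applications of L'Hôpital's rule the quotient is (-216*cos(6*u + 24))/(6); substituting u = -4 gives -36.

-36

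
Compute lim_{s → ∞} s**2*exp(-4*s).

Write as s^2/e^{4s}, an ∞/∞ form.
Exponential growth dominates any polynomial, so repeated L'Hôpital (or the standard result) gives 0.

0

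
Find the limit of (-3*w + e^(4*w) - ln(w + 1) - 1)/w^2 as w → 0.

Substitution gives 0/0; apply L'Hôpital's rule 2 times.
After differentiating numerator and denominator 2 times the quotient is (16*e^(4*w) + (w + 1)^(-2))/(2); at w = 0 this is 17/2.

17/2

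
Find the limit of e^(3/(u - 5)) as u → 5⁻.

As u → 5⁻, 3/(u - 5) → −∞, so e^(3/(u - 5)) → 0.

0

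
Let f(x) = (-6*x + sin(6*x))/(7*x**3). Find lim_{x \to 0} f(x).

Direct substitution gives 0/0.
Apply L'Hôpital: lim (6*cos(6*x) - 6)/(21*x^2), still 0/0.
Apply L'Hôpital: lim (-36*sin(6*x))/(42*x), still 0/0.
After 3 applications of L'Hôpital's rule the quotient is (-216*cos(6*x))/(42); substituting x = 0 gives -36/7.

-36/7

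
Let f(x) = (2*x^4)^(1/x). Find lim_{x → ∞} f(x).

Base → ∞ and exponent → 0: an ∞^0 form.
Take logs: (1/x)·ln(2·x^4) = (ln 2 + 4·ln x)/x → 0.
So the limit is e^0 = 1.

1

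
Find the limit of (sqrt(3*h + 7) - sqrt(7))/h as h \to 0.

A 0/0 form; rationalise with √(7 + 3h) + √7. This collapses the numerator to 3h, leaving 3/(√(7 + 3h) + √7) → 3/(2√7) = 3*√(7)/14.

3*√(7)/14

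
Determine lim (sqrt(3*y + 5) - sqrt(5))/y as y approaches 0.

3*√(5)/10

Substitution gives 0/0. Multiply numerator and denominator by the conjugate √(5 + 3y) + √5.
The numerator becomes (5 + 3y) − 5 = 3y, so the expression simplifies to 3/(√(5 + 3y) + √5).
Letting y → 0 gives 3/(2√5) = 3*√(5)/10.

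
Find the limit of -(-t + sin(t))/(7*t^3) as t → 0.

1/42

Direct substitution gives 0/0.
Apply L'Hôpital: lim (cos(t) - 1)/(-21*t^2), still 0/0.
Apply L'Hôpital: lim (-sin(t))/(-42*t), still 0/0.
After 3 applications of L'Hôpital's rule the quotient is (-cos(t))/(-42); substituting t = 0 gives 1/42.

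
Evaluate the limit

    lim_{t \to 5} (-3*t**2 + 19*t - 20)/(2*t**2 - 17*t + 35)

Since t = 5 makes numerator and denominator zero, (t - 5) divides both.
Cancelling it gives (4 - 3*t)/(2*t - 7); now plug in t = 5 to get -11/3.

-11/3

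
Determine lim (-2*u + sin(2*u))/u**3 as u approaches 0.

-4/3

Direct substitution gives 0/0.
Apply L'Hôpital: lim (2*cos(2*u) - 2)/(3*u^2), still 0/0.
Apply L'Hôpital: lim (-4*sin(2*u))/(6*u), still 0/0.
After 3 applications of L'Hôpital's rule the quotient is (-8*cos(2*u))/(6); substituting u = 0 gives -4/3.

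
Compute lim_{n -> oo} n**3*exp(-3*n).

0

Write as n^3/e^{3n}, an ∞/∞ form.
Exponential growth dominates any polynomial, so repeated L'Hôpital (or the standard result) gives 0.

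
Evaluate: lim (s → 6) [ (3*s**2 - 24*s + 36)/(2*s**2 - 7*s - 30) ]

Since s = 6 makes numerator and denominator zero, (s - 6) divides both.
Cancelling it gives (3*s - 6)/(2*s + 5); now plug in s = 6 to get 12/17.

12/17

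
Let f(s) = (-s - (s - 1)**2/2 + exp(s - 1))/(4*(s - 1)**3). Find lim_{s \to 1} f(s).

Direct substitution gives 0/0.
Apply L'Hôpital: lim (-s + e^(s - 1))/(12*(s - 1)^2), still 0/0.
Apply L'Hôpital: lim (e^(s - 1) - 1)/(24*s - 24), still 0/0.
After 3 applications of L'Hôpital's rule the quotient is (e^(s - 1))/(24); substituting s = 1 gives 1/24.

1/24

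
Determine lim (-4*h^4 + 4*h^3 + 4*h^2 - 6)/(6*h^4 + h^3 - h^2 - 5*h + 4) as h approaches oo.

-2/3

Numerator and denominator both have degree 4.
Dividing every term by h^4, all lower-order terms vanish and the limit is the ratio of leading coefficients, -4/(6) = -2/3.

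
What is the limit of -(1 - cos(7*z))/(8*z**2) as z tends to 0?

-49/16

Substitution gives 0/0.
Use (1 − cos u)/u² → 1/2 with u = 7z: the limit is 7²/(2·(-8)) = -49/16.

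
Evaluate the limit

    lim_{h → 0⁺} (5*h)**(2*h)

Base → 0⁺ and exponent → 0⁺: a 0^0 form.
Take logs: 2h·ln(5h). This is 0·(−∞); rewriting as ln(5h)/(1/(2h)) and applying L'Hôpital gives 0.
Hence the limit is e^0 = 1.

1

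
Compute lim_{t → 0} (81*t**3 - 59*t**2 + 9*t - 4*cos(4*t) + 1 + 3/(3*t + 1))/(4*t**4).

601/12

Substitution gives 0/0 (the numerator vanishes to order 4).
Expand each term to order t^4: the coefficient of t^4 in -4·cos(4t) is -128/3 and in 3·1/(1 + 3t) is 243.
Lower-order terms cancel with the polynomial part, so the numerator is (601/3)·t^4 + o(t^4), and the limit is (601/3)/(4) = 601/12.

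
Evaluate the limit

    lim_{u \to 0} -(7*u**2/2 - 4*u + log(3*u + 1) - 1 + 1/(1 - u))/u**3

Substitution gives 0/0; apply L'Hôpital's rule 3 times.
After differentiating numerator and denominator 3 times the quotient is (54/(3*u + 1)^3 + 6/(u - 1)^4)/(-6); at u = 0 this is -10.

-10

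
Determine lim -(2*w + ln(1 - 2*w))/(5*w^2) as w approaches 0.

Direct substitution gives 0/0.
Apply L'Hôpital: lim (2 - 2/(1 - 2*w))/(-10*w), still 0/0.
After 2 applications of L'Hôpital's rule the quotient is (-4/(1 - 2*w)^2)/(-10); substituting w = 0 gives 2/5.

2/5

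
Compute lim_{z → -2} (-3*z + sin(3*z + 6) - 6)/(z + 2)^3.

Direct substitution gives 0/0.
Apply L'Hôpital: lim (3*cos(3*z + 6) - 3)/(3*(z + 2)^2), still 0/0.
Apply L'Hôpital: lim (-9*sin(3*z + 6))/(6*z + 12), still 0/0.
After 3 applications of L'Hôpital's rule the quotient is (-27*cos(3*z + 6))/(6); substituting z = -2 gives -9/2.

-9/2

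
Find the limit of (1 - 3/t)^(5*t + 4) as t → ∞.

e^(-15)

Let L be the limit and take ln: ln L = lim (5t + 4)·ln(1 - 3/t) = lim (5t + 4)·(-3/t + O(1/t²)) = -15.
Hence L = e^(-15).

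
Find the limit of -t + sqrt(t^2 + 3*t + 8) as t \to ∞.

This has the form ∞ − ∞. Multiply and divide by the conjugate √(t^2 + 3*t + 8) + t.
That gives (3t + 8) / (√(t^2 + 3*t + 8) + t).
Divide numerator and denominator by t: the limit is 3/(2·1) = 3/2.

3/2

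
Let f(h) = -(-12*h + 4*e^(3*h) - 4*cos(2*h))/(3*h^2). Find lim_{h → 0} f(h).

Substitution gives 0/0 (the numerator vanishes to order 2).
Expand each term to order h^2: the coefficient of h^2 in 4·e^(3h) is 18 and in -4·cos(2h) is 8.
Lower-order terms cancel with the polynomial part, so the numerator is (26)·h^2 + o(h^2), and the limit is (26)/(-3) = -26/3.

-26/3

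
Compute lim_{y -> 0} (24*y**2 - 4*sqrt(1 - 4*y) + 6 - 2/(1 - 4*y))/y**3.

-112

Substitution gives 0/0; apply L'Hôpital's rule 3 times.
After differentiating numerator and denominator 3 times the quotient is (-768/(4*y - 1)^4 + 96*(4*y - 1)^4/(1 - 4*y)^(13/2))/(6); at y = 0 this is -112.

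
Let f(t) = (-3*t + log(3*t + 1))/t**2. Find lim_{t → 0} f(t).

Direct substitution gives 0/0.
Apply L'Hôpital: lim (-3 + 3/(3*t + 1))/(2*t), still 0/0.
After 2 applications of L'Hôpital's rule the quotient is (-9/(3*t + 1)^2)/(2); substituting t = 0 gives -9/2.

-9/2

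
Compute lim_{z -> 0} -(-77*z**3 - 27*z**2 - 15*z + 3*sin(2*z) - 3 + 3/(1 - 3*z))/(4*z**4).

-243/4

Substitution gives 0/0; apply L'Hôpital's rule 4 times.
After differentiating numerator and denominator 4 times the quotient is (48*sin(2*z) - 5832/(3*z - 1)^5)/(-96); at z = 0 this is -243/4.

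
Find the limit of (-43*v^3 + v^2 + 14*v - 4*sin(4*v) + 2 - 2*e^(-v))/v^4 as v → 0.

-1/12

Substitution gives 0/0; apply L'Hôpital's rule 4 times.
After differentiating numerator and denominator 4 times the quotient is (-1024*sin(4*v) - 2*e^(-v))/(24); at v = 0 this is -1/12.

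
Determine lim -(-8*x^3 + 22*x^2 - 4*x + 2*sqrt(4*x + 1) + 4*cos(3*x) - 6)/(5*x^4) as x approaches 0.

13/10

Substitution gives 0/0; apply L'Hôpital's rule 4 times.
After differentiating numerator and denominator 4 times the quotient is (324*cos(3*x) - 480/(4*x + 1)^(7/2))/(-120); at x = 0 this is 13/10.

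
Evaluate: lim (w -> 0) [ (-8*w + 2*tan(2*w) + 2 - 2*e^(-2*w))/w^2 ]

-4

Substitution gives 0/0 (the numerator vanishes to order 2).
Expand each term to order w^2: the coefficient of w^2 in 2·tan(2w) is 0 and in -2·e^(-2w) is -4.
Lower-order terms cancel with the polynomial part, so the numerator is (-4)·w^2 + o(w^2), and the limit is (-4)/(1) = -4.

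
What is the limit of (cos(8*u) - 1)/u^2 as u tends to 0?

-32

Direct substitution gives 0/0.
Apply L'Hôpital: lim (-8*sin(8*u))/(2*u), still 0/0.
After 2 applications of L'Hôpital's rule the quotient is (-64*cos(8*u))/(2); substituting u = 0 gives -32.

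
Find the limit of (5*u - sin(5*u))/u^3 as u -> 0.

Direct substitution gives 0/0.
Apply L'Hôpital: lim (5 - 5*cos(5*u))/(3*u^2), still 0/0.
Apply L'Hôpital: lim (25*sin(5*u))/(6*u), still 0/0.
After 3 applications of L'Hôpital's rule the quotient is (125*cos(5*u))/(6); substituting u = 0 gives 125/6.

125/6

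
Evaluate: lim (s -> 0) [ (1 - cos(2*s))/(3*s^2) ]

Substitution gives 0/0.
Use (1 − cos u)/u² → 1/2 with u = 2s: the limit is 2²/(2·3) = 2/3.

2/3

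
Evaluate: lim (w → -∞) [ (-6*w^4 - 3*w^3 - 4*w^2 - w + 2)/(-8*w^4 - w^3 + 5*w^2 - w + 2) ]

3/4

Numerator and denominator both have degree 4.
Dividing every term by w^4, all lower-order terms vanish and the limit is the ratio of leading coefficients, -6/(-8) = 3/4.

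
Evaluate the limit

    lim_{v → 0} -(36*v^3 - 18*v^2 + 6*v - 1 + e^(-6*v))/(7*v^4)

-54/7

Direct substitution gives 0/0.
Apply L'Hôpital: lim (108*v^2 - 36*v + 6 - 6*e^(-6*v))/(-28*v^3), still 0/0.
Apply L'Hôpital: lim (216*v - 36 + 36*e^(-6*v))/(-84*v^2), still 0/0.
Apply L'Hôpital: lim (216 - 216*e^(-6*v))/(-168*v), still 0/0.
After 4 applications of L'Hôpital's rule the quotient is (1296*e^(-6*v))/(-168); substituting v = 0 gives -54/7.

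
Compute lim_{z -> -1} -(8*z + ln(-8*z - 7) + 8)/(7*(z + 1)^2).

32/7

Direct substitution gives 0/0.
Apply L'Hôpital: lim (8 - 8/(-8*z - 7))/(-14*z - 14), still 0/0.
After 2 applications of L'Hôpital's rule the quotient is (-64/(-8*z - 7)^2)/(-14); substituting z = -1 gives 32/7.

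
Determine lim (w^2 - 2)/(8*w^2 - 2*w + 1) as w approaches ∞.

Numerator and denominator both have degree 2.
Dividing every term by w^2, all lower-order terms vanish and the limit is the ratio of leading coefficients, 1/(8) = 1/8.

1/8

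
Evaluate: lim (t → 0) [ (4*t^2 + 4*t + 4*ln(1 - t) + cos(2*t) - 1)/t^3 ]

Substitution gives 0/0; apply L'Hôpital's rule 3 times.
After differentiating numerator and denominator 3 times the quotient is (8*sin(2*t) + 8/(t - 1)^3)/(6); at t = 0 this is -4/3.

-4/3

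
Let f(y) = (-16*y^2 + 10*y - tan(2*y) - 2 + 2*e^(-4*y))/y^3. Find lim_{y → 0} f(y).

Substitution gives 0/0; apply L'Hôpital's rule 3 times.
After differentiating numerator and denominator 3 times the quotient is (-32*tan(2*y)^2/cos(2*y)^2 - 16/cos(2*y)^4 - 128*e^(-4*y))/(6); at y = 0 this is -24.

-24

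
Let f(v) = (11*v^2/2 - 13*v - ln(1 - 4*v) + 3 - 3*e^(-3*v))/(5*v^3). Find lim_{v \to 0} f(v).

Substitution gives 0/0 (the numerator vanishes to order 3).
Expand each term to order v^3: the coefficient of v^3 in −ln(1 - 4v) is 64/3 and in -3·e^(-3v) is 27/2.
Lower-order terms cancel with the polynomial part, so the numerator is (209/6)·v^3 + o(v^3), and the limit is (209/6)/(5) = 209/30.

209/30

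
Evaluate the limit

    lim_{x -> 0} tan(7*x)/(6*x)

7/6

Substitution gives 0/0.
Since tan(u)/u → 1 as u → 0, tan(7x)/(7x) → 1 and the limit is 7/6.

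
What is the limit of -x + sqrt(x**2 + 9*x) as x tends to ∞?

9/2

This has the form ∞ − ∞. Multiply and divide by the conjugate √(x^2 + 9*x) + x.
That gives (9x) / (√(x^2 + 9*x) + x).
Divide numerator and denominator by x: the limit is 9/(2·1) = 9/2.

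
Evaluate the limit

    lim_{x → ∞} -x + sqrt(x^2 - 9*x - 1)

-9/2

This has the form ∞ − ∞. Multiply and divide by the conjugate √(x^2 - 9*x - 1) + x.
That gives (-9x - 1) / (√(x^2 - 9*x - 1) + x).
Divide numerator and denominator by x: the limit is -9/(2·1) = -9/2.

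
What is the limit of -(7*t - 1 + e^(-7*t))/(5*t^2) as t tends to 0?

-49/10

Direct substitution gives 0/0.
Apply L'Hôpital: lim (7 - 7*e^(-7*t))/(-10*t), still 0/0.
After 2 applications of L'Hôpital's rule the quotient is (49*e^(-7*t))/(-10); substituting t = 0 gives -49/10.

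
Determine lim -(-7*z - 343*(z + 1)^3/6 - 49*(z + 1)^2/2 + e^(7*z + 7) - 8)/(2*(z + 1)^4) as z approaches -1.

Direct substitution gives 0/0.
Apply L'Hôpital: lim (-49*z - 343*(z + 1)^2/2 + 7*e^(7*z + 7) - 56)/(-8*(z + 1)^3), still 0/0.
Apply L'Hôpital: lim (-343*z + 49*e^(7*z + 7) - 392)/(-24*(z + 1)^2), still 0/0.
Apply L'Hôpital: lim (343*e^(7*z + 7) - 343)/(-48*z - 48), still 0/0.
After 4 applications of L'Hôpital's rule the quotient is (2401*e^(7*z + 7))/(-48); substituting z = -1 gives -2401/48.

-2401/48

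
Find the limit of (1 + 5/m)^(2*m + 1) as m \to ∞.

Write it as [(1 + 5/m)^m]^(2) · (1 + 5/m)^(1). The bracketed term tends to e^(5) and the second factor to 1, so the limit is e^(10).

e^(10)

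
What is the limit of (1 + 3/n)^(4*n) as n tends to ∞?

e^(12)

The base → 1 and the exponent → ∞: a 1^∞ form.
Take logarithms: (4n)·ln(1 + 3/n). Since ln(1+u) ~ u for small u, this behaves like (4n)·(3/n) → 12.
So the limit is e^(12).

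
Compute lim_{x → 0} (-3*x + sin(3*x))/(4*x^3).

Direct substitution gives 0/0.
Apply L'Hôpital: lim (3*cos(3*x) - 3)/(12*x^2), still 0/0.
Apply L'Hôpital: lim (-9*sin(3*x))/(24*x), still 0/0.
After 3 applications of L'Hôpital's rule the quotient is (-27*cos(3*x))/(24); substituting x = 0 gives -9/8.

-9/8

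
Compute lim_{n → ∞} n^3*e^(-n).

0

Write as n^3/e^{1n}, an ∞/∞ form.
Exponential growth dominates any polynomial, so repeated L'Hôpital (or the standard result) gives 0.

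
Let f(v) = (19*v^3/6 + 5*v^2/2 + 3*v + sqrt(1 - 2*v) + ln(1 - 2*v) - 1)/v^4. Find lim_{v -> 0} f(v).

Substitution gives 0/0; apply L'Hôpital's rule 4 times.
After differentiating numerator and denominator 4 times the quotient is (-96/(2*v - 1)^4 - 15*(2*v - 1)^4/(1 - 2*v)^(15/2))/(24); at v = 0 this is -37/8.

-37/8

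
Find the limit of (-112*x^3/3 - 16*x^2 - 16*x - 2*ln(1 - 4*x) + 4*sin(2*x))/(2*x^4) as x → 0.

64

Substitution gives 0/0 (the numerator vanishes to order 4).
Expand each term to order x^4: the coefficient of x^4 in -2·ln(1 - 4x) is 128 and in 4·sin(2x) is 0.
Lower-order terms cancel with the polynomial part, so the numerator is (128)·x^4 + o(x^4), and the limit is (128)/(2) = 64.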